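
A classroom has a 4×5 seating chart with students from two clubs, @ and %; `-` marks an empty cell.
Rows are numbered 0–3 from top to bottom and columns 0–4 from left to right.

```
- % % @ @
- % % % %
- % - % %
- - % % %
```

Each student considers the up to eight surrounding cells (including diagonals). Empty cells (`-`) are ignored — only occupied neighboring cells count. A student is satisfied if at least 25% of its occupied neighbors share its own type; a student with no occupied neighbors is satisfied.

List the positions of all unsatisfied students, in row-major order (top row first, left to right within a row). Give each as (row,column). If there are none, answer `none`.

Row 0: (0,1)% 3/3 ✓ · (0,2)% 4/5 ✓ · (0,3)@ 1/5 ✗ · (0,4)@ 1/3 ✓
Row 1: (1,1)% 4/4 ✓ · (1,2)% 6/7 ✓ · (1,3)% 5/7 ✓ · (1,4)% 3/5 ✓
Row 2: (2,1)% 3/3 ✓ · (2,3)% 7/7 ✓ · (2,4)% 5/5 ✓
Row 3: (3,2)% 3/3 ✓ · (3,3)% 4/4 ✓ · (3,4)% 3/3 ✓

(0,3)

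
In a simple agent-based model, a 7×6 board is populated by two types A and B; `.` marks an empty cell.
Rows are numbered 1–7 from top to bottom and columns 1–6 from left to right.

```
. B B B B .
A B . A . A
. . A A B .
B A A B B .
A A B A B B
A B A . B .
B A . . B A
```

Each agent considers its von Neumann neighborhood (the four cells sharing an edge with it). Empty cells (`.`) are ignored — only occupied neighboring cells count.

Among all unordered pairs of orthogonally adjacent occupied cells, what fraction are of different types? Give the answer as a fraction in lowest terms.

20/37

Scan each occupied cell's neighbors to the right and below so each pair is counted once.
From row 1: 1 unlike of 5 pairs (running 1/5).
From row 2: 1 unlike of 2 pairs (running 2/7).
From row 3: 2 unlike of 5 pairs (running 4/12).
From row 4: 5 unlike of 9 pairs (running 9/21).
From row 5: 5 unlike of 9 pairs (running 14/30).
From row 6: 4 unlike of 5 pairs (running 18/35).
From row 7: 2 unlike of 2 pairs (running 20/37).
Total adjacent occupied pairs: 37; unlike-type pairs: 20.
20/37 is already in lowest terms.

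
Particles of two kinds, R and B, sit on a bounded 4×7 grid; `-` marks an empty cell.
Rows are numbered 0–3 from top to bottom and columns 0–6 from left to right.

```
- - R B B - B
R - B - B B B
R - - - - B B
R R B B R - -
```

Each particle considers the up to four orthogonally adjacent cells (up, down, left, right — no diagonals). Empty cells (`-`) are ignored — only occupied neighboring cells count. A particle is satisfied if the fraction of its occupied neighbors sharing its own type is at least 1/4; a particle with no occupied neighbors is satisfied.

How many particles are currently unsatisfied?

3

(0,2)R 0/2 not
(0,3)B 1/2 satisfied
(0,4)B 2/2 satisfied
(0,6)B 1/1 satisfied
(1,0)R 1/1 satisfied
(1,2)B 0/1 not
(1,4)B 2/2 satisfied
(1,5)B 3/3 satisfied
(1,6)B 3/3 satisfied
(2,0)R 2/2 satisfied
(2,5)B 2/2 satisfied
(2,6)B 2/2 satisfied
(3,0)R 2/2 satisfied
(3,1)R 1/2 satisfied
(3,2)B 1/2 satisfied
(3,3)B 1/2 satisfied
(3,4)R 0/1 not
Unsatisfied: (0,2), (1,2), (3,4) — 3 in total.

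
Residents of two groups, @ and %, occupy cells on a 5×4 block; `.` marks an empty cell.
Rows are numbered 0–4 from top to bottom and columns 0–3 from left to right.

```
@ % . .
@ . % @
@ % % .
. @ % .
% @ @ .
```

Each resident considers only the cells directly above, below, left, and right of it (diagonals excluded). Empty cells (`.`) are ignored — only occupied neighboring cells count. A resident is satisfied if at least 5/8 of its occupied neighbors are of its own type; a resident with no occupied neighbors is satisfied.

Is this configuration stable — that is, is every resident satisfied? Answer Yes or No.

Row 0: (0,0)@ 1/2 not · (0,1)% 0/1 not
Row 1: (1,0)@ 2/2 satisfied · (1,2)% 1/2 not · (1,3)@ 0/1 not
Row 2: (2,0)@ 1/2 not · (2,1)% 1/3 not · (2,2)% 3/3 satisfied
Row 3: (3,1)@ 1/3 not · (3,2)% 1/3 not
Row 4: (4,0)% 0/1 not · (4,1)@ 2/3 satisfied · (4,2)@ 1/2 not
For instance (0,0) has only 1/2 same-type neighbors, below 5/8.

No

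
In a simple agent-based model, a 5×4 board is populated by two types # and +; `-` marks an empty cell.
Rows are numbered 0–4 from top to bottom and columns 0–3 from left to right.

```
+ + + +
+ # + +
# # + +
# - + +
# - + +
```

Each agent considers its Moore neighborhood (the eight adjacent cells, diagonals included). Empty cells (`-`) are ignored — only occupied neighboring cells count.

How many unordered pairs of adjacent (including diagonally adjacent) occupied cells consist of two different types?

Scan each occupied cell's neighbors to the right and below (and the two forward diagonals) so each pair is counted once.
Row 0: +(0,0)–+(0,1)= +(0,0)–+(1,0)= +(0,0)–#(1,1)≠ +(0,1)–+(0,2)= +(0,1)–#(1,1)≠ +(0,1)–+(1,2)= +(0,1)–+(1,0)= +(0,2)–+(0,3)= +(0,2)–+(1,2)= +(0,2)–+(1,3)= +(0,2)–#(1,1)≠ +(0,3)–+(1,3)= +(0,3)–+(1,2)=  → 3/13 unlike.
Row 1: +(1,0)–#(1,1)≠ +(1,0)–#(2,0)≠ +(1,0)–#(2,1)≠ #(1,1)–+(1,2)≠ #(1,1)–#(2,1)= #(1,1)–+(2,2)≠ #(1,1)–#(2,0)= +(1,2)–+(1,3)= +(1,2)–+(2,2)= +(1,2)–+(2,3)= +(1,2)–#(2,1)≠ +(1,3)–+(2,3)= +(1,3)–+(2,2)=  → 6/13 unlike.
Row 2: #(2,0)–#(2,1)= #(2,0)–#(3,0)= #(2,1)–+(2,2)≠ #(2,1)–+(3,2)≠ #(2,1)–#(3,0)= +(2,2)–+(2,3)= +(2,2)–+(3,2)= +(2,2)–+(3,3)= +(2,3)–+(3,3)= +(2,3)–+(3,2)=  → 2/10 unlike.
Row 3: #(3,0)–#(4,0)= +(3,2)–+(3,3)= +(3,2)–+(4,2)= +(3,2)–+(4,3)= +(3,3)–+(4,3)= +(3,3)–+(4,2)=  → 0/6 unlike.
Row 4: +(4,2)–+(4,3)=  → 0/1 unlike.
Total adjacent occupied pairs: 43; unlike-type pairs: 11.

11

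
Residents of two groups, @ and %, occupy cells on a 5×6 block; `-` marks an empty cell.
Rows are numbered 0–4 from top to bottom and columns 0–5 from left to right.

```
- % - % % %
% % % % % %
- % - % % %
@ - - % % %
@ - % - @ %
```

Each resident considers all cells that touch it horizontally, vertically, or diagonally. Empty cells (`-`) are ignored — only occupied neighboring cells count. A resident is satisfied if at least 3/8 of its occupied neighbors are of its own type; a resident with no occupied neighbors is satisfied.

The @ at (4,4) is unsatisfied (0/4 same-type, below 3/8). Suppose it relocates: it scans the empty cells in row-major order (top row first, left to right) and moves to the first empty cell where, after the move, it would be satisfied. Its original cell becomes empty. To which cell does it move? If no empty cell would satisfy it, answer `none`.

(3,1)

Vacating (4,4). Empty cells in order:
  (0,0): 0/3 same-type → still unsatisfied.
  (0,2): 0/5 same-type → still unsatisfied.
  (2,0): 1/4 same-type → still unsatisfied.
  (2,2): 0/6 same-type → still unsatisfied.
  (3,1): 2/4 same-type → satisfied — stop here.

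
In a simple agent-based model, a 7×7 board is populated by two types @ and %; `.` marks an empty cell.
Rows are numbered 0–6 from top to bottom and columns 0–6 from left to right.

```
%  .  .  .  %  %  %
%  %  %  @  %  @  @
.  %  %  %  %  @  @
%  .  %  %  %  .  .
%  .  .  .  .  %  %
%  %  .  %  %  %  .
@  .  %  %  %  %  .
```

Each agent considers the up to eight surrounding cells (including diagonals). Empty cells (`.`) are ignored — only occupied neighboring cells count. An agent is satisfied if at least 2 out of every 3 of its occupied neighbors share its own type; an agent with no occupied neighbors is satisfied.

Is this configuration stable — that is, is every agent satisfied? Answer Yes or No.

(0,0)% 2/2 ok
(0,4)% 2/4 unhappy
(0,5)% 3/5 unhappy
(0,6)% 1/3 unhappy
(1,0)% 3/3 ok
(1,1)% 5/5 ok
(1,2)% 4/5 ok
(1,3)@ 0/6 unhappy
(1,4)% 4/7 unhappy
(1,5)@ 3/8 unhappy
(1,6)@ 3/5 unhappy
(2,1)% 6/6 ok
(2,2)% 6/7 ok
(2,3)% 7/8 ok
(2,4)% 4/7 unhappy
(2,5)@ 3/6 unhappy
(2,6)@ 3/3 ok
(3,0)% 2/2 ok
(3,2)% 4/4 ok
(3,3)% 5/5 ok
(3,4)% 4/5 ok
(4,0)% 3/3 ok
(4,5)% 4/4 ok
(4,6)% 2/2 ok
(5,0)% 2/3 ok
(5,1)% 3/4 ok
(5,3)% 4/4 ok
(5,4)% 6/6 ok
(5,5)% 5/5 ok
(6,0)@ 0/2 unhappy
(6,2)% 3/3 ok
(6,3)% 4/4 ok
(6,4)% 5/5 ok
(6,5)% 3/3 ok
For instance (0,4) has only 2/4 same-type neighbors, below 2/3.

No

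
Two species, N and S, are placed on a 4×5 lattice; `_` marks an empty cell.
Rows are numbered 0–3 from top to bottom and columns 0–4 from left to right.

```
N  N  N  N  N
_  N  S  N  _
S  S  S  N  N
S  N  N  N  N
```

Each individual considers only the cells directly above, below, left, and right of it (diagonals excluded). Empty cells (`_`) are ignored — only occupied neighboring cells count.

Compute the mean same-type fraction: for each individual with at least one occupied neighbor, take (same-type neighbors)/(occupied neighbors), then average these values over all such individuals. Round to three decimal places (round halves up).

(0,0)N 1/1
(0,1)N 3/3
(0,2)N 2/3
(0,3)N 3/3
(0,4)N 1/1
(1,1)N 1/3
(1,2)S 1/4
(1,3)N 2/3
(2,0)S 2/2
(2,1)S 2/4
(2,2)S 2/4
(2,3)N 3/4
(2,4)N 2/2
(3,0)S 1/2
(3,1)N 1/3
(3,2)N 2/3
(3,3)N 3/3
(3,4)N 2/2
Sum over 18 individuals: 1/1 + 3/3 + 2/3 + 3/3 + 1/1 + 1/3 + 1/4 + 2/3 + 2/2 + 2/4 + 2/4 + 3/4 + 2/2 + 1/2 + 1/3 + 2/3 + 3/3 + 2/2 = 79/6; mean = 79/6 ÷ 18 = 79/108 = 0.731481… → 0.731.

0.731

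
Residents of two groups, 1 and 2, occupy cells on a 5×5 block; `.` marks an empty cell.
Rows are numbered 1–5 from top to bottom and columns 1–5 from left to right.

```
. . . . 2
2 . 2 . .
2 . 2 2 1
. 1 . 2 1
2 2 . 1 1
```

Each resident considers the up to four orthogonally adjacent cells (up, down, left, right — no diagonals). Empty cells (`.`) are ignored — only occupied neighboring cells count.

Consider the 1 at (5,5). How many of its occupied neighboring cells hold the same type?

2

Occupied neighbors of (5,5): (4,5)=1, (5,4)=1.
Same type (1): 2 of 2.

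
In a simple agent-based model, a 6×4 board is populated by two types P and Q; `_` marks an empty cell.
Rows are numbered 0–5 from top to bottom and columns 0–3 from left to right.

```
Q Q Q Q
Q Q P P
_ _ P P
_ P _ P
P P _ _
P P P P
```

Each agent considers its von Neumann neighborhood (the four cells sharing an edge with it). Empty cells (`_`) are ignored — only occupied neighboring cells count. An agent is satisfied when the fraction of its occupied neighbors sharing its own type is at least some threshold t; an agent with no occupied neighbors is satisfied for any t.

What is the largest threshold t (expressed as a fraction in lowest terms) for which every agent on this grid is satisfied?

1/2

(0,0)Q 2/2
(0,1)Q 3/3
(0,2)Q 2/3
(0,3)Q 1/2
(1,0)Q 2/2
(1,1)Q 2/3
(1,2)P 2/4
(1,3)P 2/3
(2,2)P 2/2
(2,3)P 3/3
(3,1)P 1/1
(3,3)P 1/1
(4,0)P 2/2
(4,1)P 3/3
(5,0)P 2/2
(5,1)P 3/3
(5,2)P 2/2
(5,3)P 1/1
The smallest same-type fraction is 1/2 at (0,3), which reduces to 1/2. Any threshold above that leaves this agent unsatisfied.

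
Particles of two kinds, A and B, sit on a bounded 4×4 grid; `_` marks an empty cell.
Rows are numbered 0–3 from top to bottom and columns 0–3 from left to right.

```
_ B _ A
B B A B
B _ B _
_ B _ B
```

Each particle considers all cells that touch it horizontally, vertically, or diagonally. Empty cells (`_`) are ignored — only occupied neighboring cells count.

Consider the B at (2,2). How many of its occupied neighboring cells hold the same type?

Occupied neighbors of (2,2): (1,1)=B, (1,2)=A, (1,3)=B, (3,1)=B, (3,3)=B.
Same type (B): 4 of 5.

4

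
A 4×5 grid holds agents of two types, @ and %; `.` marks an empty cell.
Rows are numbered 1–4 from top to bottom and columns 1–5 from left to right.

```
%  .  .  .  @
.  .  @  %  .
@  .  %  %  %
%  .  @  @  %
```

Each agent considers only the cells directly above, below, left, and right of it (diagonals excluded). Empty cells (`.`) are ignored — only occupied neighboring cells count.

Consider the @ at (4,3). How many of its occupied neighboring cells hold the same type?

1

Occupied neighbors of (4,3): (3,3)=%, (4,4)=@.
Same type (@): 1 of 2.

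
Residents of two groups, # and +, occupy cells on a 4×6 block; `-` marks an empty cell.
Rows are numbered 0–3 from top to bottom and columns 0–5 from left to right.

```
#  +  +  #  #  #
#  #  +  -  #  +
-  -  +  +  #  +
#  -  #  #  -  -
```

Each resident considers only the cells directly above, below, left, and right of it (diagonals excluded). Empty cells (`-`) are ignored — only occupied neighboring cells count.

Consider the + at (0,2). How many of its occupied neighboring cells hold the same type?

Occupied neighbors of (0,2): (1,2)=+, (0,1)=+, (0,3)=#.
Same type (+): 2 of 3.

2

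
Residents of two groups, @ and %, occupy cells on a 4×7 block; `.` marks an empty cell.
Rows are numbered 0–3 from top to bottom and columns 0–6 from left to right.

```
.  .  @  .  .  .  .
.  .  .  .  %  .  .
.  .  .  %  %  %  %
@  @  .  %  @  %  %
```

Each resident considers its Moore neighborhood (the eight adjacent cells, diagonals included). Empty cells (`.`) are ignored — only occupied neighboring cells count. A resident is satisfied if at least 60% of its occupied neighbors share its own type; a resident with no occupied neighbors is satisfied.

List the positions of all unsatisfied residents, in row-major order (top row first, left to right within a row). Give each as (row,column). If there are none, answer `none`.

(3,4)

Row 0: (0,2)@ 0/0 satisfied
Row 1: (1,4)% 3/3 satisfied
Row 2: (2,3)% 3/4 satisfied · (2,4)% 5/6 satisfied · (2,5)% 5/6 satisfied · (2,6)% 3/3 satisfied
Row 3: (3,0)@ 1/1 satisfied · (3,1)@ 1/1 satisfied · (3,3)% 2/3 satisfied · (3,4)@ 0/5 not · (3,5)% 4/5 satisfied · (3,6)% 3/3 satisfied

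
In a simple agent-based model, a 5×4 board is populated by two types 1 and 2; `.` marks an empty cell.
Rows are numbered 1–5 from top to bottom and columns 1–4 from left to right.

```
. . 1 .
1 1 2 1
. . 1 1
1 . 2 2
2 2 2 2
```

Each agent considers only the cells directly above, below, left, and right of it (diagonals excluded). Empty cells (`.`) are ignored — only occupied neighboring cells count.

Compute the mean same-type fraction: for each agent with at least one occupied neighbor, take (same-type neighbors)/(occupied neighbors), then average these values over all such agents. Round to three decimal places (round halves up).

(1,3)1 0/1
(2,1)1 1/1
(2,2)1 1/2
(2,3)2 0/4
(2,4)1 1/2
(3,3)1 1/3
(3,4)1 2/3
(4,1)1 0/1
(4,3)2 2/3
(4,4)2 2/3
(5,1)2 1/2
(5,2)2 2/2
(5,3)2 3/3
(5,4)2 2/2
Sum over 14 agents: 0/1 + 1/1 + 1/2 + 0/4 + 1/2 + 1/3 + 2/3 + 0/1 + 2/3 + 2/3 + 1/2 + 2/2 + 3/3 + 2/2 = 47/6; mean = 47/6 ÷ 14 = 47/84 = 0.559523… → 0.560.

0.560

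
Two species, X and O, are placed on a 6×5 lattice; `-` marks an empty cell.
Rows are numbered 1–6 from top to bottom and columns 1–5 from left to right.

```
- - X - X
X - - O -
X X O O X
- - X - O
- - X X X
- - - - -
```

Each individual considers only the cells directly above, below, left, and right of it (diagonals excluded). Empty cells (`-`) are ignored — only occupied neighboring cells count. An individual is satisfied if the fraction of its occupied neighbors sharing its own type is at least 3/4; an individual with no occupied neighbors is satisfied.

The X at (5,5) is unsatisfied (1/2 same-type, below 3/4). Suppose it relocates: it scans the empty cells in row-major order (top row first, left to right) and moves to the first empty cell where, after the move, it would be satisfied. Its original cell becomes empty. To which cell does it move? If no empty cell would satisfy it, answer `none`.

Vacating (5,5). Empty cells in order:
  (1,1): 1/1 same-type → satisfied — stop here.

(1,1)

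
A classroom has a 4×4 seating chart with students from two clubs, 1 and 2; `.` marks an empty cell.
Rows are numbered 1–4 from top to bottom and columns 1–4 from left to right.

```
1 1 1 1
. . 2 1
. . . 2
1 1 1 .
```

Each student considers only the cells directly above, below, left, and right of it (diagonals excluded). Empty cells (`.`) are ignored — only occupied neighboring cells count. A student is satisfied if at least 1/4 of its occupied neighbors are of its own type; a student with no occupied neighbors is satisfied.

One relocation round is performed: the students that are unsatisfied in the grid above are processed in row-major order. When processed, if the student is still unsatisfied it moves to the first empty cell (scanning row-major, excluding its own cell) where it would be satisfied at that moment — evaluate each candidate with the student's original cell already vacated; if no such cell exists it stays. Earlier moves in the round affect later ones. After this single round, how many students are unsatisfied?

Initially unsatisfied (in order): (2,3), (3,4).
  (2,3) → (3,3).
  (3,4): now satisfied by earlier moves; stays.
Resulting grid:
1 1 1 1
. . . 1
. . 2 2
1 1 1 .
All satisfied now.

0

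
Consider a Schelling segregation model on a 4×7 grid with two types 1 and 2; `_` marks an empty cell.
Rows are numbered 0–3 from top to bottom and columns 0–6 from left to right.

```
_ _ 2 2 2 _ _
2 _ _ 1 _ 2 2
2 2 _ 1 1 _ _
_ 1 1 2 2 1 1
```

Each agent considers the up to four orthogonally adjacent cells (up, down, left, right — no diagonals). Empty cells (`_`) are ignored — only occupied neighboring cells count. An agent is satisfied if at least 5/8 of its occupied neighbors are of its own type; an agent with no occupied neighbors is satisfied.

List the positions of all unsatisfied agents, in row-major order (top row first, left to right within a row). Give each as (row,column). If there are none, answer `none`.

(1,3), (2,1), (2,4), (3,1), (3,2), (3,3), (3,4), (3,5)

(0,2)2 1/1 satisfied
(0,3)2 2/3 satisfied
(0,4)2 1/1 satisfied
(1,0)2 1/1 satisfied
(1,3)1 1/2 not
(1,5)2 1/1 satisfied
(1,6)2 1/1 satisfied
(2,0)2 2/2 satisfied
(2,1)2 1/2 not
(2,3)1 2/3 satisfied
(2,4)1 1/2 not
(3,1)1 1/2 not
(3,2)1 1/2 not
(3,3)2 1/3 not
(3,4)2 1/3 not
(3,5)1 1/2 not
(3,6)1 1/1 satisfied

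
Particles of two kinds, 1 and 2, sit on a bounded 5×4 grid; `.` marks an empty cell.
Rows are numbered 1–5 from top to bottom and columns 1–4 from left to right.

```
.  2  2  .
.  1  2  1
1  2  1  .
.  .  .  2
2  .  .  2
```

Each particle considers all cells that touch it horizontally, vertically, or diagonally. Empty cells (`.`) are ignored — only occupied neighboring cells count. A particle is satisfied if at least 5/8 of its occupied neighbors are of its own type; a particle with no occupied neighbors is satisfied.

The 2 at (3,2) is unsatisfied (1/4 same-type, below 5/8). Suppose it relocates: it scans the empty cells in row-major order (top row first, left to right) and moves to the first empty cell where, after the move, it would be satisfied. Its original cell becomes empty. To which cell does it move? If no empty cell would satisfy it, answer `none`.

Vacating (3,2). Empty cells in order:
  (1,1): 1/2 same-type → still unsatisfied.
  (1,4): 2/3 same-type → satisfied — stop here.

(1,4)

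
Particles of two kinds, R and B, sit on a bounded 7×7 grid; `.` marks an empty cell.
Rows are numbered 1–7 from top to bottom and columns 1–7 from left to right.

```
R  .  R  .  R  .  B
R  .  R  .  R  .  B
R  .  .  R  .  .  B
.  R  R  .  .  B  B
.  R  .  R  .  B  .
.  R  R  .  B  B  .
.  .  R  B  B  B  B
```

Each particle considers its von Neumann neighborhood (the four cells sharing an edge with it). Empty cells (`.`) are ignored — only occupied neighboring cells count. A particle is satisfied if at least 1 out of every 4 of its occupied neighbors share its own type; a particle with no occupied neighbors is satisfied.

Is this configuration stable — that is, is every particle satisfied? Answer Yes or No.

Yes

Row 1: (1,1)R 1/1 satisfied · (1,3)R 1/1 satisfied · (1,5)R 1/1 satisfied · (1,7)B 1/1 satisfied
Row 2: (2,1)R 2/2 satisfied · (2,3)R 1/1 satisfied · (2,5)R 1/1 satisfied · (2,7)B 2/2 satisfied
Row 3: (3,1)R 1/1 satisfied · (3,4)R 0/0 satisfied · (3,7)B 2/2 satisfied
Row 4: (4,2)R 2/2 satisfied · (4,3)R 1/1 satisfied · (4,6)B 2/2 satisfied · (4,7)B 2/2 satisfied
Row 5: (5,2)R 2/2 satisfied · (5,4)R 0/0 satisfied · (5,6)B 2/2 satisfied
Row 6: (6,2)R 2/2 satisfied · (6,3)R 2/2 satisfied · (6,5)B 2/2 satisfied · (6,6)B 3/3 satisfied
Row 7: (7,3)R 1/2 satisfied · (7,4)B 1/2 satisfied · (7,5)B 3/3 satisfied · (7,6)B 3/3 satisfied · (7,7)B 1/1 satisfied
All meet the threshold, so the configuration is stable.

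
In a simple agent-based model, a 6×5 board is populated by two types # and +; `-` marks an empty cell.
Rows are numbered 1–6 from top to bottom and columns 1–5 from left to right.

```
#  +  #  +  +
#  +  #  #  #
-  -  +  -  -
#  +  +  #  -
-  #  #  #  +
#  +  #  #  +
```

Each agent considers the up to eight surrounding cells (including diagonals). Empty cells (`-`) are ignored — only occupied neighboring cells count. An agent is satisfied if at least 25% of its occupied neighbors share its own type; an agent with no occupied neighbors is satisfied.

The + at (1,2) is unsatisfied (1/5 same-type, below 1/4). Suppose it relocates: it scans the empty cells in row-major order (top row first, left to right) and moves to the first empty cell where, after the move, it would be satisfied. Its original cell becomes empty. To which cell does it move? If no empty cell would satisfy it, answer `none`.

(3,1)

Vacating (1,2). Empty cells in order:
  (3,1): 2/4 same-type → satisfied — stop here.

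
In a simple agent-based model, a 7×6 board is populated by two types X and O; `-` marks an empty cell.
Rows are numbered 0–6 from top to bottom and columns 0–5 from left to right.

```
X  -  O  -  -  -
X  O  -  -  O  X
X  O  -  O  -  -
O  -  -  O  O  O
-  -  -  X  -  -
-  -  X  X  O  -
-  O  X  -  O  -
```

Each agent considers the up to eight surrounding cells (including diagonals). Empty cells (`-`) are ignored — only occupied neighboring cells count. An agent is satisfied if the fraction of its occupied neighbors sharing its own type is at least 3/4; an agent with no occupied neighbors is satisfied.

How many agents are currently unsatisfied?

Row 0: (0,0)X 1/2 not · (0,2)O 1/1 satisfied
Row 1: (1,0)X 2/4 not · (1,1)O 2/5 not · (1,4)O 1/2 not · (1,5)X 0/1 not
Row 2: (2,0)X 1/4 not · (2,1)O 2/4 not · (2,3)O 3/3 satisfied
Row 3: (3,0)O 1/2 not · (3,3)O 2/3 not · (3,4)O 3/4 satisfied · (3,5)O 1/1 satisfied
Row 4: (4,3)X 2/5 not
Row 5: (5,2)X 3/4 satisfied · (5,3)X 3/5 not · (5,4)O 1/3 not
Row 6: (6,1)O 0/2 not · (6,2)X 2/3 not · (6,4)O 1/2 not
Unsatisfied: (0,0), (1,0), (1,1), (1,4), (1,5), (2,0), (2,1), (3,0), (3,3), (4,3), (5,3), (5,4), (6,1), (6,2), (6,4) — 15 in total.

15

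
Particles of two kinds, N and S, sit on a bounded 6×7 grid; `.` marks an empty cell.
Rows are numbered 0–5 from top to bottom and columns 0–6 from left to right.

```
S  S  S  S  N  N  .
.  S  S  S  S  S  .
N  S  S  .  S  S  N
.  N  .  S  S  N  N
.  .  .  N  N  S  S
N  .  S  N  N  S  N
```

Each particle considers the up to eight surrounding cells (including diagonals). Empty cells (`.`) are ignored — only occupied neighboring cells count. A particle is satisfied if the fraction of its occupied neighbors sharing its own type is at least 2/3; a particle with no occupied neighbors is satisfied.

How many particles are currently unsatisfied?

(0,0)S 2/2 ✓
(0,1)S 4/4 ✓
(0,2)S 5/5 ✓
(0,3)S 4/5 ✓
(0,4)N 1/5 ✗
(0,5)N 1/3 ✗
(1,1)S 6/7 ✓
(1,2)S 7/7 ✓
(1,3)S 6/7 ✓
(1,4)S 5/7 ✓
(1,5)S 3/6 ✗
(2,0)N 1/3 ✗
(2,1)S 3/5 ✗
(2,2)S 5/6 ✓
(2,4)S 6/7 ✓
(2,5)S 4/7 ✗
(2,6)N 2/4 ✗
(3,1)N 1/3 ✗
(3,3)S 3/5 ✗
(3,4)S 4/7 ✗
(3,5)N 3/8 ✗
(3,6)N 2/5 ✗
(4,3)N 3/6 ✗
(4,4)N 4/8 ✗
(4,5)S 3/8 ✗
(4,6)S 2/5 ✗
(5,0)N 0/0 ✓
(5,2)S 0/2 ✗
(5,3)N 3/4 ✓
(5,4)N 3/5 ✗
(5,5)S 2/5 ✗
(5,6)N 0/3 ✗
Unsatisfied: (0,4), (0,5), (1,5), (2,0), (2,1), (2,5), (2,6), (3,1), (3,3), (3,4), (3,5), (3,6), (4,3), (4,4), (4,5), (4,6), (5,2), (5,4), (5,5), (5,6) — 20 in total.

20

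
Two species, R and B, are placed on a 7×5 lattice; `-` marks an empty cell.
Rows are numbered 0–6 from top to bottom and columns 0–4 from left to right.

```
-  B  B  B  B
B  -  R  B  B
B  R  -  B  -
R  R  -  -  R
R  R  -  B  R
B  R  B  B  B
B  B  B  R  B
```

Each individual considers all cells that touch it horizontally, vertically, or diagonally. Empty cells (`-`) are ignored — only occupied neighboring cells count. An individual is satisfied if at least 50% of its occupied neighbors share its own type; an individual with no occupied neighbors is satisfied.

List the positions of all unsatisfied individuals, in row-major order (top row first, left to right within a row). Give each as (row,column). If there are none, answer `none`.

(0,1)B 2/3 ✓
(0,2)B 3/4 ✓
(0,3)B 4/5 ✓
(0,4)B 3/3 ✓
(1,0)B 2/3 ✓
(1,2)R 1/6 ✗
(1,3)B 5/6 ✓
(1,4)B 4/4 ✓
(2,0)B 1/4 ✗
(2,1)R 3/5 ✓
(2,3)B 2/4 ✓
(3,0)R 4/5 ✓
(3,1)R 4/5 ✓
(3,4)R 1/3 ✗
(4,0)R 4/5 ✓
(4,1)R 4/6 ✓
(4,3)B 3/5 ✓
(4,4)R 1/4 ✗
(5,0)B 2/5 ✗
(5,1)R 2/7 ✗
(5,2)B 4/7 ✓
(5,3)B 5/7 ✓
(5,4)B 3/5 ✓
(6,0)B 2/3 ✓
(6,1)B 4/5 ✓
(6,2)B 3/5 ✓
(6,3)R 0/5 ✗
(6,4)B 2/3 ✓

(1,2), (2,0), (3,4), (4,4), (5,0), (5,1), (6,3)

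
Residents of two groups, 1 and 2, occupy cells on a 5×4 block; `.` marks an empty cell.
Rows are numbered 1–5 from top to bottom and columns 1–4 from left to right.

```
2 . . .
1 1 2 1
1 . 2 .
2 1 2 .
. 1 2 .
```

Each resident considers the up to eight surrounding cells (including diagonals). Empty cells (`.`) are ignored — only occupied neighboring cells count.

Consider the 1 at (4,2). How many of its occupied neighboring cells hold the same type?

2

Occupied neighbors of (4,2): (3,1)=1, (3,3)=2, (4,1)=2, (4,3)=2, (5,2)=1, (5,3)=2.
Same type (1): 2 of 6.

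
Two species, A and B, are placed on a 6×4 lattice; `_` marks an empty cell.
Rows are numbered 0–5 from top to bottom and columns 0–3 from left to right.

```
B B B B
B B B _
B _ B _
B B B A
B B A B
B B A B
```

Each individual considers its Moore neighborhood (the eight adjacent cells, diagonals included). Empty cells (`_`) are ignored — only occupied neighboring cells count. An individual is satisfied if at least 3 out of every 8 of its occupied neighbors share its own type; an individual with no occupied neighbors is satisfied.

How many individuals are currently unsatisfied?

Row 0: (0,0)B 3/3 ok · (0,1)B 5/5 ok · (0,2)B 4/4 ok · (0,3)B 2/2 ok
Row 1: (1,0)B 4/4 ok · (1,1)B 7/7 ok · (1,2)B 5/5 ok
Row 2: (2,0)B 4/4 ok · (2,2)B 4/5 ok
Row 3: (3,0)B 4/4 ok · (3,1)B 6/7 ok · (3,2)B 4/6 ok · (3,3)A 1/4 unhappy
Row 4: (4,0)B 5/5 ok · (4,1)B 6/8 ok · (4,2)A 2/8 unhappy · (4,3)B 2/5 ok
Row 5: (5,0)B 3/3 ok · (5,1)B 3/5 ok · (5,2)A 1/5 unhappy · (5,3)B 1/3 unhappy
Unsatisfied: (3,3), (4,2), (5,2), (5,3) — 4 in total.

4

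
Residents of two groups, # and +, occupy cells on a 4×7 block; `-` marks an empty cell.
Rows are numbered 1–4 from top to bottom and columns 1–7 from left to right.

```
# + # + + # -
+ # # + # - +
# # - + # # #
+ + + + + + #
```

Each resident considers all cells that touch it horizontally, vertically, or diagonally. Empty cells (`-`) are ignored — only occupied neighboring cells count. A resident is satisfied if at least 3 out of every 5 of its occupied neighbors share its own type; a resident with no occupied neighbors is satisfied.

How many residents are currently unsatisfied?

Row 1: (1,1)# 1/3 unhappy · (1,2)+ 1/5 unhappy · (1,3)# 2/5 unhappy · (1,4)+ 2/5 unhappy · (1,5)+ 2/4 unhappy · (1,6)# 1/3 unhappy
Row 2: (2,1)+ 1/5 unhappy · (2,2)# 5/7 ok · (2,3)# 3/7 unhappy · (2,4)+ 3/7 unhappy · (2,5)# 3/7 unhappy · (2,7)+ 0/3 unhappy
Row 3: (3,1)# 2/5 unhappy · (3,2)# 3/7 unhappy · (3,4)+ 4/7 unhappy · (3,5)# 2/7 unhappy · (3,6)# 4/7 unhappy · (3,7)# 2/4 unhappy
Row 4: (4,1)+ 1/3 unhappy · (4,2)+ 2/4 unhappy · (4,3)+ 3/4 ok · (4,4)+ 3/4 ok · (4,5)+ 3/5 ok · (4,6)+ 1/5 unhappy · (4,7)# 2/3 ok
Unsatisfied: (1,1), (1,2), (1,3), (1,4), (1,5), (1,6), (2,1), (2,3), (2,4), (2,5), (2,7), (3,1), (3,2), (3,4), (3,5), (3,6), (3,7), (4,1), (4,2), (4,6) — 20 in total.

20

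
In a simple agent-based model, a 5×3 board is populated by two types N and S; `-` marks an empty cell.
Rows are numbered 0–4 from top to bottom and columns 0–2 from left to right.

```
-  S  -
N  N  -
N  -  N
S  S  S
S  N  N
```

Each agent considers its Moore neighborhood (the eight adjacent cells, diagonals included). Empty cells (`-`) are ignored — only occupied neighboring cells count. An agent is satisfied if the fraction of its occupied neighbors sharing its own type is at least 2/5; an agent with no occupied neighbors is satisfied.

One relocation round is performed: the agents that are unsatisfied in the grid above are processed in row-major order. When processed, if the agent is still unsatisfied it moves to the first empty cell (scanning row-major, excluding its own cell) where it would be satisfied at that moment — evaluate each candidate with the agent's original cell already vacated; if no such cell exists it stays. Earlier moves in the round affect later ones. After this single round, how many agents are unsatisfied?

0

Initially unsatisfied (in order): (0,1), (2,2), (3,2), (4,1), (4,2).
  (0,1) → (2,1).
  (2,2) → (0,0).
  (3,2): now satisfied by earlier moves; stays.
  (4,1) → (0,1).
  (4,2) → (0,2).
Resulting grid:
N N N
N N -
N S -
S S S
S - -
All satisfied now.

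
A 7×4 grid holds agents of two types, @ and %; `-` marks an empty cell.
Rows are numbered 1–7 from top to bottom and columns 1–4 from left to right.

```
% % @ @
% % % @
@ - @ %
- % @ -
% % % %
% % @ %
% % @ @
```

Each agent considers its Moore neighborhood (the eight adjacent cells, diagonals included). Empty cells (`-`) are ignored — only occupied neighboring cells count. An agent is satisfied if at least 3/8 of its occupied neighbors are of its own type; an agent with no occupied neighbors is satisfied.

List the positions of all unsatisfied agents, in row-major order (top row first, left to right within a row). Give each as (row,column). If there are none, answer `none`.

Row 1: (1,1)% 3/3 ok · (1,2)% 4/5 ok · (1,3)@ 2/5 ok · (1,4)@ 2/3 ok
Row 2: (2,1)% 3/4 ok · (2,2)% 4/7 ok · (2,3)% 3/7 ok · (2,4)@ 3/5 ok
Row 3: (3,1)@ 0/3 unhappy · (3,3)@ 2/6 unhappy · (3,4)% 1/4 unhappy
Row 4: (4,2)% 3/6 ok · (4,3)@ 1/6 unhappy
Row 5: (5,1)% 4/4 ok · (5,2)% 5/7 ok · (5,3)% 5/7 ok · (5,4)% 2/4 ok
Row 6: (6,1)% 5/5 ok · (6,2)% 6/8 ok · (6,3)@ 2/8 unhappy · (6,4)% 2/5 ok
Row 7: (7,1)% 3/3 ok · (7,2)% 3/5 ok · (7,3)@ 2/5 ok · (7,4)@ 2/3 ok

(3,1), (3,3), (3,4), (4,3), (6,3)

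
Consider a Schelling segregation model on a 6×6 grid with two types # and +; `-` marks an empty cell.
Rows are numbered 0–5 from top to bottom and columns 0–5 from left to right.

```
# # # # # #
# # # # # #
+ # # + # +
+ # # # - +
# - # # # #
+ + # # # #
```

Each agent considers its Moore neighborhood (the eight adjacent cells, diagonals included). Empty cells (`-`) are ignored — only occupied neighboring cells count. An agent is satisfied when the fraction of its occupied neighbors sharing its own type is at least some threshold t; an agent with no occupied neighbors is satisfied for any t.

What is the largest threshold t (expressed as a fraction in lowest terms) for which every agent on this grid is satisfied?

Row 0: (0,0)# 3/3 · (0,1)# 5/5 · (0,2)# 5/5 · (0,3)# 5/5 · (0,4)# 5/5 · (0,5)# 3/3
Row 1: (1,0)# 4/5 · (1,1)# 7/8 · (1,2)# 7/8 · (1,3)# 7/8 · (1,4)# 6/8 · (1,5)# 4/5
Row 2: (2,0)+ 1/5 · (2,1)# 6/8 · (2,2)# 7/8 · (2,3)+ 0/7 · (2,4)# 4/7 · (2,5)+ 1/4
Row 3: (3,0)+ 1/4 · (3,1)# 5/7 · (3,2)# 6/7 · (3,3)# 6/7 · (3,5)+ 1/4
Row 4: (4,0)# 1/4 · (4,2)# 6/7 · (4,3)# 7/7 · (4,4)# 6/7 · (4,5)# 3/4
Row 5: (5,0)+ 1/2 · (5,1)+ 1/4 · (5,2)# 3/4 · (5,3)# 5/5 · (5,4)# 5/5 · (5,5)# 3/3
The smallest same-type fraction is 0/7 at (2,3), which reduces to 0/1. Any threshold above that leaves this agent unsatisfied.

0/1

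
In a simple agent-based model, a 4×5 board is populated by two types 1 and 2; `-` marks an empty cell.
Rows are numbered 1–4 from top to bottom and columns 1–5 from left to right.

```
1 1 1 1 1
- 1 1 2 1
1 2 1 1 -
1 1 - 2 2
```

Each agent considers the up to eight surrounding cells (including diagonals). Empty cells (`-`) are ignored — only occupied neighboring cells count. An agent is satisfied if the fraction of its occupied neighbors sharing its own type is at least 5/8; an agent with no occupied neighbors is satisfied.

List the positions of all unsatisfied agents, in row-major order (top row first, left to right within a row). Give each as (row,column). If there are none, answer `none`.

(2,4), (3,2), (3,3), (3,4), (4,4), (4,5)

(1,1)1 2/2 ✓
(1,2)1 4/4 ✓
(1,3)1 4/5 ✓
(1,4)1 4/5 ✓
(1,5)1 2/3 ✓
(2,2)1 6/7 ✓
(2,3)1 6/8 ✓
(2,4)2 0/7 ✗
(2,5)1 3/4 ✓
(3,1)1 3/4 ✓
(3,2)2 0/6 ✗
(3,3)1 4/7 ✗
(3,4)1 3/6 ✗
(4,1)1 2/3 ✓
(4,2)1 3/4 ✓
(4,4)2 1/3 ✗
(4,5)2 1/2 ✗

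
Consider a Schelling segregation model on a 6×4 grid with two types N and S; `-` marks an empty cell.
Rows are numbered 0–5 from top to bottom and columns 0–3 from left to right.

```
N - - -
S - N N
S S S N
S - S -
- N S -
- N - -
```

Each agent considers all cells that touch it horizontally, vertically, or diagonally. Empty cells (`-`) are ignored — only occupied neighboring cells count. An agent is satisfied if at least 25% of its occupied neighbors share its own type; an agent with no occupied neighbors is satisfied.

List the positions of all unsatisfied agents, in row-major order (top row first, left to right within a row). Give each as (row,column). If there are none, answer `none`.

(0,0)

(0,0)N 0/1 unhappy
(1,0)S 2/3 ok
(1,2)N 2/4 ok
(1,3)N 2/3 ok
(2,0)S 3/3 ok
(2,1)S 5/6 ok
(2,2)S 2/5 ok
(2,3)N 2/4 ok
(3,0)S 2/3 ok
(3,2)S 3/5 ok
(4,1)N 1/4 ok
(4,2)S 1/3 ok
(5,1)N 1/2 ok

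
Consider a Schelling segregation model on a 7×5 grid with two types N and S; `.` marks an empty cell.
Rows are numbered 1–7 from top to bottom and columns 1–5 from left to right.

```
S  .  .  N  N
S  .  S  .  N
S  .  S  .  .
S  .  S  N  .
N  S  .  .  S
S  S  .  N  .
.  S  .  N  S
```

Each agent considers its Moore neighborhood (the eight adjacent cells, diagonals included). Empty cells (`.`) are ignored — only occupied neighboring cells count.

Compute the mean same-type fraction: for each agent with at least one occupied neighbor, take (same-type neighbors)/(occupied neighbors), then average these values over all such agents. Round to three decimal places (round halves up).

(1,1)S 1/1
(1,4)N 2/3
(1,5)N 2/2
(2,1)S 2/2
(2,3)S 1/2
(2,5)N 2/2
(3,1)S 2/2
(3,3)S 2/3
(4,1)S 2/3
(4,3)S 2/3
(4,4)N 0/3
(5,1)N 0/4
(5,2)S 4/5
(5,5)S 0/2
(6,1)S 3/4
(6,2)S 3/4
(6,4)N 1/3
(7,2)S 2/2
(7,4)N 1/2
(7,5)S 0/2
Sum over 20 agents: 1/1 + 2/3 + 2/2 + 2/2 + 1/2 + 2/2 + 2/2 + 2/3 + 2/3 + 2/3 + 0/3 + 0/4 + 4/5 + 0/2 + 3/4 + 3/4 + 1/3 + 2/2 + 1/2 + 0/2 = 123/10; mean = 123/10 ÷ 20 = 123/200 = 0.615 → 0.615.

0.615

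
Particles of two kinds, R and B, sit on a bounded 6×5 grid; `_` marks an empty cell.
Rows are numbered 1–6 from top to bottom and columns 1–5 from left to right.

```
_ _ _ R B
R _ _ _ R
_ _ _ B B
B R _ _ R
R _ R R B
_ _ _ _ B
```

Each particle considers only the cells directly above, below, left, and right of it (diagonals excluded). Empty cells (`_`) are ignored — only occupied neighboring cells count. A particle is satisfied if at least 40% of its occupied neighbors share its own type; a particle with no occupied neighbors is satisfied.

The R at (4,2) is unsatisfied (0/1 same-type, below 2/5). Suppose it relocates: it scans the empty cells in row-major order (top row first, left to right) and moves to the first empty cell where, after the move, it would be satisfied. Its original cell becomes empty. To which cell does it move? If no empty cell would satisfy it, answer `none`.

Vacating (4,2). Empty cells in order:
  (1,1): 1/1 same-type → satisfied — stop here.

(1,1)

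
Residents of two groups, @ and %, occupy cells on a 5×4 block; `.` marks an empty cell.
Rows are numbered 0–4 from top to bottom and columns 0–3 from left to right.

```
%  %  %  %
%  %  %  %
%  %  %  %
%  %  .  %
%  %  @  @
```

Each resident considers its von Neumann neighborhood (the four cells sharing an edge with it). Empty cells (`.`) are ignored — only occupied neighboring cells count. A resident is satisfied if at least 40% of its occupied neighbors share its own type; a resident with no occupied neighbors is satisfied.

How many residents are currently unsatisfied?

0

Row 0: (0,0)% 2/2 ok · (0,1)% 3/3 ok · (0,2)% 3/3 ok · (0,3)% 2/2 ok
Row 1: (1,0)% 3/3 ok · (1,1)% 4/4 ok · (1,2)% 4/4 ok · (1,3)% 3/3 ok
Row 2: (2,0)% 3/3 ok · (2,1)% 4/4 ok · (2,2)% 3/3 ok · (2,3)% 3/3 ok
Row 3: (3,0)% 3/3 ok · (3,1)% 3/3 ok · (3,3)% 1/2 ok
Row 4: (4,0)% 2/2 ok · (4,1)% 2/3 ok · (4,2)@ 1/2 ok · (4,3)@ 1/2 ok
Every one meets the threshold.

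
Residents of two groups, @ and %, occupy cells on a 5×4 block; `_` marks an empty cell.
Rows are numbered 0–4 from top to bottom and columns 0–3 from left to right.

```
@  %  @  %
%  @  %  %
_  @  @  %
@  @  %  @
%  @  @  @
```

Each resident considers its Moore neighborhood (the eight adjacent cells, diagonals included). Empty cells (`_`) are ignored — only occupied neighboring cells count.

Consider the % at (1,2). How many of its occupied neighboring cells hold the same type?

4

Occupied neighbors of (1,2): (0,1)=%, (0,2)=@, (0,3)=%, (1,1)=@, (1,3)=%, (2,1)=@, (2,2)=@, (2,3)=%.
Same type (%): 4 of 8.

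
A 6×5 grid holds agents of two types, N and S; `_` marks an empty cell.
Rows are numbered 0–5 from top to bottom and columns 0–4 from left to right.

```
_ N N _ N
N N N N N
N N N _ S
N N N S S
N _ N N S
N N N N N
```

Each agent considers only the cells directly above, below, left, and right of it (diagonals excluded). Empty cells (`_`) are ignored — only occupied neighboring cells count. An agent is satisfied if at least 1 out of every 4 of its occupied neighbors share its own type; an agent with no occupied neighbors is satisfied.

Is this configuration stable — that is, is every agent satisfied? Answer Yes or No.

Yes

(0,1)N 2/2 ok
(0,2)N 2/2 ok
(0,4)N 1/1 ok
(1,0)N 2/2 ok
(1,1)N 4/4 ok
(1,2)N 4/4 ok
(1,3)N 2/2 ok
(1,4)N 2/3 ok
(2,0)N 3/3 ok
(2,1)N 4/4 ok
(2,2)N 3/3 ok
(2,4)S 1/2 ok
(3,0)N 3/3 ok
(3,1)N 3/3 ok
(3,2)N 3/4 ok
(3,3)S 1/3 ok
(3,4)S 3/3 ok
(4,0)N 2/2 ok
(4,2)N 3/3 ok
(4,3)N 2/4 ok
(4,4)S 1/3 ok
(5,0)N 2/2 ok
(5,1)N 2/2 ok
(5,2)N 3/3 ok
(5,3)N 3/3 ok
(5,4)N 1/2 ok
All meet the threshold, so the configuration is stable.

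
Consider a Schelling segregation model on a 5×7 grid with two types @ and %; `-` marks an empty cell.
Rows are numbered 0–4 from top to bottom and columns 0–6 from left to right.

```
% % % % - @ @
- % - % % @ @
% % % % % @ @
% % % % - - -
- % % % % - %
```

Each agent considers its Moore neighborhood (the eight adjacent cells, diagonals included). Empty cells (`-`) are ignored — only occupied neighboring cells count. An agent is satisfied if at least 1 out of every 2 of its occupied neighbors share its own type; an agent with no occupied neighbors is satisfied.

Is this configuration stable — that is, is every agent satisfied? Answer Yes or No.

Yes

Row 0: (0,0)% 2/2 ok · (0,1)% 3/3 ok · (0,2)% 4/4 ok · (0,3)% 3/3 ok · (0,5)@ 3/4 ok · (0,6)@ 3/3 ok
Row 1: (1,1)% 6/6 ok · (1,3)% 6/6 ok · (1,4)% 4/7 ok · (1,5)@ 5/7 ok · (1,6)@ 5/5 ok
Row 2: (2,0)% 4/4 ok · (2,1)% 6/6 ok · (2,2)% 7/7 ok · (2,3)% 6/6 ok · (2,4)% 4/6 ok · (2,5)@ 3/5 ok · (2,6)@ 3/3 ok
Row 3: (3,0)% 4/4 ok · (3,1)% 7/7 ok · (3,2)% 8/8 ok · (3,3)% 7/7 ok
Row 4: (4,1)% 4/4 ok · (4,2)% 5/5 ok · (4,3)% 4/4 ok · (4,4)% 2/2 ok · (4,6)% 0/0 ok
All meet the threshold, so the configuration is stable.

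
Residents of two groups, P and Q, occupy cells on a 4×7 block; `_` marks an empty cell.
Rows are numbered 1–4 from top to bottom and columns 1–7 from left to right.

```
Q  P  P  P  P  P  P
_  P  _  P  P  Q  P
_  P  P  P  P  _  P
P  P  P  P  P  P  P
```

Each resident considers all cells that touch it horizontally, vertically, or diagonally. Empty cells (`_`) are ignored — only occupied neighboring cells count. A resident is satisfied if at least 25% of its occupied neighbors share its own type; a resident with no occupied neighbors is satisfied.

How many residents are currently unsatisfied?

(1,1)Q 0/2 not
(1,2)P 2/3 satisfied
(1,3)P 4/4 satisfied
(1,4)P 4/4 satisfied
(1,5)P 4/5 satisfied
(1,6)P 4/5 satisfied
(1,7)P 2/3 satisfied
(2,2)P 4/5 satisfied
(2,4)P 7/7 satisfied
(2,5)P 6/7 satisfied
(2,6)Q 0/7 not
(2,7)P 3/4 satisfied
(3,2)P 5/5 satisfied
(3,3)P 7/7 satisfied
(3,4)P 7/7 satisfied
(3,5)P 6/7 satisfied
(3,7)P 3/4 satisfied
(4,1)P 2/2 satisfied
(4,2)P 4/4 satisfied
(4,3)P 5/5 satisfied
(4,4)P 5/5 satisfied
(4,5)P 4/4 satisfied
(4,6)P 4/4 satisfied
(4,7)P 2/2 satisfied
Unsatisfied: (1,1), (2,6) — 2 in total.

2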